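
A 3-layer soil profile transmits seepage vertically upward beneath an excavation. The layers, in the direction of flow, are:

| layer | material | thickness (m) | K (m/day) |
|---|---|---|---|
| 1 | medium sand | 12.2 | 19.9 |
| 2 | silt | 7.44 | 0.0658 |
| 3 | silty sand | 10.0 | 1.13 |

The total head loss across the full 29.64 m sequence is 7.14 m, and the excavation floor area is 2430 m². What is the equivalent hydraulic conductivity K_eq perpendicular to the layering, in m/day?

Flow is perpendicular to layering, so the layers act in series and the equivalent K is the thickness-weighted harmonic mean.
Total thickness L = 12.2 + 7.44 + 10.0 = 29.64 m.
Σ(b_i/K_i) = 12.2/19.9 + 7.44/0.0658 + 10.0/1.13 = 122.5 d.
K_eq = L / Σ(b_i/K_i) = 29.64 / 122.5 = 0.2419 m/day.

0.242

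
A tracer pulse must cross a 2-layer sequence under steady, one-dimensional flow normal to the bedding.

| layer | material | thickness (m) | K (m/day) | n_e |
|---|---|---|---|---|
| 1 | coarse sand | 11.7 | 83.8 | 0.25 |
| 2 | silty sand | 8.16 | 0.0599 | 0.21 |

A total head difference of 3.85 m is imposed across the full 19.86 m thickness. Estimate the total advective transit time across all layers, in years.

With flow normal to the layers, continuity requires the same specific discharge q through every layer.
Σ(b_i/K_i) = 11.7/83.8 + 8.16/0.0599 = 136.4 d.
q = Δh / Σ(b_i/K_i) = 3.85 / 136.4 = 0.02823 m/day.
In each layer the seepage velocity is v_i = q/n_i, so the layer transit time is t_i = b_i·n_i / q:
  layer 1 (coarse sand): t_1 = 11.7 × 0.25 / 0.02823 = 103.6 d
  layer 2 (silty sand): t_2 = 8.16 × 0.21 / 0.02823 = 60.70 d
Total t = Σ t_i = 164.3 days = 0.4498 years.

0.450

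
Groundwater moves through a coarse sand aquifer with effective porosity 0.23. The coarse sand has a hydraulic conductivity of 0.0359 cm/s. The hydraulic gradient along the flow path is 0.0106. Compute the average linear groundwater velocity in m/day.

Convert K: 0.0359 cm/s × 864 = 31.02 m/day.
Hydraulic gradient i = 0.0106.
Darcy flux q = K · i = 31.02 × 0.01060 = 0.3288 m/day.
Seepage velocity v = q / n_e = 0.3288 / 0.23 = 1.430 m/day.

1.43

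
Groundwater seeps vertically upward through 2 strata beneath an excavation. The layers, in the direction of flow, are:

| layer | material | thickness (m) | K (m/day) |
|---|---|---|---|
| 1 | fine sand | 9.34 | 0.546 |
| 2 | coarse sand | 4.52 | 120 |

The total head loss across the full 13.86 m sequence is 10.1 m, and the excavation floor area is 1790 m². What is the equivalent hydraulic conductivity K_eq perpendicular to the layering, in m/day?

Flow is perpendicular to layering, so the layers act in series and the equivalent K is the thickness-weighted harmonic mean.
Total thickness L = 9.34 + 4.52 = 13.86 m.
Σ(b_i/K_i) = 9.34/0.546 + 4.52/120 = 17.14 d.
K_eq = L / Σ(b_i/K_i) = 13.86 / 17.14 = 0.8085 m/day.

0.808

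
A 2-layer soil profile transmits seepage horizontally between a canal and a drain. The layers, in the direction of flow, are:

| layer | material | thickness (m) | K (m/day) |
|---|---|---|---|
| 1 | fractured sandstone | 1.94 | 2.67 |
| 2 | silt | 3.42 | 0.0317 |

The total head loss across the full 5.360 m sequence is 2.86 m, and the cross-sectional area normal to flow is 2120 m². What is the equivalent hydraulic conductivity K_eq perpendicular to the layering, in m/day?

Flow is perpendicular to layering, so the layers act in series and the equivalent K is the thickness-weighted harmonic mean.
Total thickness L = 1.94 + 3.42 = 5.360 m.
Σ(b_i/K_i) = 1.94/2.67 + 3.42/0.0317 = 108.6 d.
K_eq = L / Σ(b_i/K_i) = 5.360 / 108.6 = 0.04935 m/day.

0.0493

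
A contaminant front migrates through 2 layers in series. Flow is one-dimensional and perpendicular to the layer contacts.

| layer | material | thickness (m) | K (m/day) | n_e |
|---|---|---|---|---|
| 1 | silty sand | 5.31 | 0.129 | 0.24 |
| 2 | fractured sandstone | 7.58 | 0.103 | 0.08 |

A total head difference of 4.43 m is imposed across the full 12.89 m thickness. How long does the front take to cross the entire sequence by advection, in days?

With flow normal to the layers, continuity requires the same specific discharge q through every layer.
Σ(b_i/K_i) = 5.31/0.129 + 7.58/0.103 = 114.8 d.
q = Δh / Σ(b_i/K_i) = 4.43 / 114.8 = 0.03860 m/day.
In each layer the seepage velocity is v_i = q/n_i, so the layer transit time is t_i = b_i·n_i / q:
  layer 1 (silty sand): t_1 = 5.31 × 0.24 / 0.03860 = 33.01 d
  layer 2 (fractured sandstone): t_2 = 7.58 × 0.08 / 0.03860 = 15.71 d
Total t = Σ t_i = 48.72 days.

48.7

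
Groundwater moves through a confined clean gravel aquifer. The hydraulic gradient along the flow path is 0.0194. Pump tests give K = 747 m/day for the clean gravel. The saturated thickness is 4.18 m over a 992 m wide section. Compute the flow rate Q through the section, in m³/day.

Cross-sectional area A = 992 × 4.18 = 4147 m².
Hydraulic gradient i = 0.0194.
Darcy's law: Q = K · A · i = 747.0 × 4147 × 0.01940 = 60091 m³/day.

60100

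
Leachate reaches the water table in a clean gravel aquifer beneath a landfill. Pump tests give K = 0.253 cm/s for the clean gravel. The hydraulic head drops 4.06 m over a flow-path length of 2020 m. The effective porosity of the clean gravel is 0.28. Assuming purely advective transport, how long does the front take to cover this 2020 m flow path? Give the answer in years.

Convert K: 0.253 cm/s × 864 = 218.6 m/day.
Hydraulic gradient i = Δh / L = 4.06 / 2020 = 0.002010.
Darcy flux q = K · i = 218.6 × 0.002010 = 0.4393 m/day.
Seepage velocity v = q / n_e = 0.4393 / 0.28 = 1.569 m/day.
Travel time t = L / v = 2020 / 1.569 = 1287 days = 3.525 years.

3.52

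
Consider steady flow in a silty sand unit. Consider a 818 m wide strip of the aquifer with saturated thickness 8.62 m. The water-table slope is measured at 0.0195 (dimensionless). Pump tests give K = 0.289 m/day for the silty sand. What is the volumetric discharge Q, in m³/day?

39.7

Cross-sectional area A = 818 × 8.62 = 7051 m².
Hydraulic gradient i = 0.0195.
Darcy's law: Q = K · A · i = 0.2890 × 7051 × 0.01950 = 39.74 m³/day.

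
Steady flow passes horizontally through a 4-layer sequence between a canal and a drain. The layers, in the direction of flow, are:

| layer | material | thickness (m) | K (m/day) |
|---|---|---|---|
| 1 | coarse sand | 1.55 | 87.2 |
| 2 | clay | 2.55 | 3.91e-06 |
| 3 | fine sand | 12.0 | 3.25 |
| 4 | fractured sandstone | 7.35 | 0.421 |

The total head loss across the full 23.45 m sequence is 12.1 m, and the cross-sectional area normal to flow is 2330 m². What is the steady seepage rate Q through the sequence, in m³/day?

0.0432

Flow is perpendicular to layering, so the layers act in series and the equivalent K is the thickness-weighted harmonic mean.
Total thickness L = 1.55 + 2.55 + 12.0 + 7.35 = 23.45 m.
Σ(b_i/K_i) = 1.55/87.2 + 2.55/3.91e-06 + 12.0/3.25 + 7.35/0.421 = 6.522e+05 d.
K_eq = L / Σ(b_i/K_i) = 23.45 / 6.522e+05 = 3.596e-05 m/day.
Q = K_eq · A · (Δh/L) = 3.596e-05 × 2330 × (12.1/23.45) = 0.04323 m³/day.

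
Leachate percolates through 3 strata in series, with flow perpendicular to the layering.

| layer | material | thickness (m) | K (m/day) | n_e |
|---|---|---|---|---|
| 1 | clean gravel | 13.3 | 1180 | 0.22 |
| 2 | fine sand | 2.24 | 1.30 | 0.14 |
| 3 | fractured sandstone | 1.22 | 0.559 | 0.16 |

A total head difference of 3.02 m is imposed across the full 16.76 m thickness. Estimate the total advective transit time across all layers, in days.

4.45

With flow normal to the layers, continuity requires the same specific discharge q through every layer.
Σ(b_i/K_i) = 13.3/1180 + 2.24/1.30 + 1.22/0.559 = 3.917 d.
q = Δh / Σ(b_i/K_i) = 3.02 / 3.917 = 0.7710 m/day.
In each layer the seepage velocity is v_i = q/n_i, so the layer transit time is t_i = b_i·n_i / q:
  layer 1 (clean gravel): t_1 = 13.3 × 0.22 / 0.7710 = 3.795 d
  layer 2 (fine sand): t_2 = 2.24 × 0.14 / 0.7710 = 0.4067 d
  layer 3 (fractured sandstone): t_3 = 1.22 × 0.16 / 0.7710 = 0.2532 d
Total t = Σ t_i = 4.455 days.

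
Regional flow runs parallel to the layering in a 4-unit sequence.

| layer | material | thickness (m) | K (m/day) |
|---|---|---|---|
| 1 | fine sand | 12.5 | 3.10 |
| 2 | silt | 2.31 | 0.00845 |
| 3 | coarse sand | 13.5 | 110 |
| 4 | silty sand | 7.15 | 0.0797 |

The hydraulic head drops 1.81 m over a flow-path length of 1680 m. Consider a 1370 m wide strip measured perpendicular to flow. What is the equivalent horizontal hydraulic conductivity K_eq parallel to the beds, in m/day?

Flow is parallel to layering, so each bed carries its own Darcy discharge and the transmissivities add.
Σ(K_i·b_i) = 3.10×12.5 + 0.00845×2.31 + 110×13.5 + 0.0797×7.15 = 1524 m²/day.
Total thickness b = 35.46 m, so K_eq = Σ(K_i·b_i)/b = 42.99 m/day.

43.0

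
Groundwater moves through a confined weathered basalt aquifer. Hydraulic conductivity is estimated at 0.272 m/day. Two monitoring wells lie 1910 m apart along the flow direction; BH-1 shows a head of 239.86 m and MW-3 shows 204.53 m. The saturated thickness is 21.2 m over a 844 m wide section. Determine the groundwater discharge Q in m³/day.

90.0

Cross-sectional area A = 844 × 21.2 = 17893 m².
Hydraulic gradient i = (239.86 − 204.53) / 1910 = 35.33 / 1910 = 0.01850.
Darcy's law: Q = K · A · i = 0.2720 × 17893 × 0.01850 = 90.02 m³/day.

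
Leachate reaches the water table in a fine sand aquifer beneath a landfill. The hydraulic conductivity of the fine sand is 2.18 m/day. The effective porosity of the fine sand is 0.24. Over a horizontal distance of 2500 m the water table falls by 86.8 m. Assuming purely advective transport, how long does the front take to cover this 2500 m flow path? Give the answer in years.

Hydraulic gradient i = Δh / L = 86.8 / 2500 = 0.03472.
Darcy flux q = K · i = 2.180 × 0.03472 = 0.07569 m/day.
Seepage velocity v = q / n_e = 0.07569 / 0.24 = 0.3154 m/day.
Travel time t = L / v = 2500 / 0.3154 = 7927 days = 21.70 years.

21.7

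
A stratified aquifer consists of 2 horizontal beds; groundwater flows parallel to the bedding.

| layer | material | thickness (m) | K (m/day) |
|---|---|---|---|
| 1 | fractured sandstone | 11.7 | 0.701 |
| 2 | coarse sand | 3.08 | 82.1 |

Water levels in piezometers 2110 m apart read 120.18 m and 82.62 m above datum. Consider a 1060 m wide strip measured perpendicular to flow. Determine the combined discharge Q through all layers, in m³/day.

Flow is parallel to layering, so each bed carries its own Darcy discharge and the transmissivities add.
Σ(K_i·b_i) = 0.701×11.7 + 82.1×3.08 = 261.1 m²/day.
Hydraulic gradient i = (120.18 − 82.62) / 2110 = 37.56 / 2110 = 0.01780.
Q = Σ(K_i·b_i) · W · i = 261.1 × 1060 × 0.01780 = 4926 m³/day.

4930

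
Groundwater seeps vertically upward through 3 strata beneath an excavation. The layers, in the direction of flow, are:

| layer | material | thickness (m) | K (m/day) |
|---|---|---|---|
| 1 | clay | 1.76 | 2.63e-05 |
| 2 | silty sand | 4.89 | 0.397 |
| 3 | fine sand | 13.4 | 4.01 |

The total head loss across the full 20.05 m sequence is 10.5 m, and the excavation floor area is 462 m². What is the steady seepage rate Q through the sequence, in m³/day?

Flow is perpendicular to layering, so the layers act in series and the equivalent K is the thickness-weighted harmonic mean.
Total thickness L = 1.76 + 4.89 + 13.4 = 20.05 m.
Σ(b_i/K_i) = 1.76/2.63e-05 + 4.89/0.397 + 13.4/4.01 = 66936 d.
K_eq = L / Σ(b_i/K_i) = 20.05 / 66936 = 0.0002995 m/day.
Q = K_eq · A · (Δh/L) = 0.0002995 × 462 × (10.5/20.05) = 0.07247 m³/day.

0.0725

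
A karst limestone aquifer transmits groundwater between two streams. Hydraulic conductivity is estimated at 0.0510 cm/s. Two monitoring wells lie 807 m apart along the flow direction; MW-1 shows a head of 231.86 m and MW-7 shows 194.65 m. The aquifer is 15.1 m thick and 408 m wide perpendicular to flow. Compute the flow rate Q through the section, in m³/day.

Convert K: 0.0510 cm/s × 864 = 44.06 m/day.
Cross-sectional area A = 408 × 15.1 = 6161 m².
Hydraulic gradient i = (231.86 − 194.65) / 807 = 37.21 / 807 = 0.04611.
Darcy's law: Q = K · A · i = 44.06 × 6161 × 0.04611 = 12517 m³/day.

12500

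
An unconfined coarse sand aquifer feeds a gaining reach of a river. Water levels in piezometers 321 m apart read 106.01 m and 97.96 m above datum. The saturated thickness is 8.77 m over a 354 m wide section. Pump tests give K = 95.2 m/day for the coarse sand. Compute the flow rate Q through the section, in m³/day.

Cross-sectional area A = 354 × 8.77 = 3105 m².
Hydraulic gradient i = (106.01 − 97.96) / 321 = 8.05 / 321 = 0.02508.
Darcy's law: Q = K · A · i = 95.20 × 3105 × 0.02508 = 7412 m³/day.

7410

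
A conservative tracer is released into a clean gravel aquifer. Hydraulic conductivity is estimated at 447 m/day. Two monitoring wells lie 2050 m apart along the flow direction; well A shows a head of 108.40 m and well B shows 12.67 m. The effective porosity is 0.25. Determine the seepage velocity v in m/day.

83.5

Hydraulic gradient i = (108.40 − 12.67) / 2050 = 95.73 / 2050 = 0.04670.
Darcy flux q = K · i = 447.0 × 0.04670 = 20.87 m/day.
Seepage velocity v = q / n_e = 20.87 / 0.25 = 83.50 m/day.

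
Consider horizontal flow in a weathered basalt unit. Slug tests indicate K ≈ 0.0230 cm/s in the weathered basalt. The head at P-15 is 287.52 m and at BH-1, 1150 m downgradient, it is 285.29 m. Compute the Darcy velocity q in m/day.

0.0385

Convert K: 0.0230 cm/s × 864 = 19.87 m/day.
Hydraulic gradient i = (287.52 − 285.29) / 1150 = 2.23 / 1150 = 0.001939.
Specific discharge q = K · i = 19.87 × 0.001939 = 0.03853 m/day.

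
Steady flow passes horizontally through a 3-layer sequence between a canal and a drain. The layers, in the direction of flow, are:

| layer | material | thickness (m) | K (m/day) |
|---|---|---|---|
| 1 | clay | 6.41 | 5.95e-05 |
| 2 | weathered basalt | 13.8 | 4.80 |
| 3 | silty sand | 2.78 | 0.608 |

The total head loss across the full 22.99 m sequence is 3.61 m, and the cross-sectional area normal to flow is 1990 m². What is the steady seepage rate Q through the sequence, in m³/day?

Flow is perpendicular to layering, so the layers act in series and the equivalent K is the thickness-weighted harmonic mean.
Total thickness L = 6.41 + 13.8 + 2.78 = 22.99 m.
Σ(b_i/K_i) = 6.41/5.95e-05 + 13.8/4.80 + 2.78/0.608 = 1.077e+05 d.
K_eq = L / Σ(b_i/K_i) = 22.99 / 1.077e+05 = 0.0002134 m/day.
Q = K_eq · A · (Δh/L) = 0.0002134 × 1990 × (3.61/22.99) = 0.06668 m³/day.

0.0667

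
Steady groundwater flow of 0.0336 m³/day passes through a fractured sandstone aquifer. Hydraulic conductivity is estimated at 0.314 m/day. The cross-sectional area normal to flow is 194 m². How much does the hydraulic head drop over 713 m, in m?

0.393

From Q = K·A·i, i = Q / (K·A) = 0.0336 / (0.3140 × 194.0) = 0.0005516.
Head loss Δh = i · L = 0.0005516 × 713 = 0.3933 m.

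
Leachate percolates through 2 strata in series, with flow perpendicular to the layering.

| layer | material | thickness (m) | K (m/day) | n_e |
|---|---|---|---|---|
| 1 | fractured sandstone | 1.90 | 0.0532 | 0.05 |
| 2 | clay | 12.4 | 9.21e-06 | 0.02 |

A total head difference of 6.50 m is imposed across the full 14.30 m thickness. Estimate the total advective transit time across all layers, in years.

With flow normal to the layers, continuity requires the same specific discharge q through every layer.
Σ(b_i/K_i) = 1.90/0.0532 + 12.4/9.21e-06 = 1.346e+06 d.
q = Δh / Σ(b_i/K_i) = 6.50 / 1.346e+06 = 4.828e-06 m/day.
In each layer the seepage velocity is v_i = q/n_i, so the layer transit time is t_i = b_i·n_i / q:
  layer 1 (fractured sandstone): t_1 = 1.90 × 0.05 / 4.828e-06 = 19678 d
  layer 2 (clay): t_2 = 12.4 × 0.02 / 4.828e-06 = 51370 d
Total t = Σ t_i = 71048 days = 194.5 years.

195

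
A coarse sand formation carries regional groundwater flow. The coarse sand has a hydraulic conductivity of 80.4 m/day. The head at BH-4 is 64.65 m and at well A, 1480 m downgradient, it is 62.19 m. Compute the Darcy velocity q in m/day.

Hydraulic gradient i = (64.65 − 62.19) / 1480 = 2.46 / 1480 = 0.001662.
Specific discharge q = K · i = 80.40 × 0.001662 = 0.1336 m/day.

0.134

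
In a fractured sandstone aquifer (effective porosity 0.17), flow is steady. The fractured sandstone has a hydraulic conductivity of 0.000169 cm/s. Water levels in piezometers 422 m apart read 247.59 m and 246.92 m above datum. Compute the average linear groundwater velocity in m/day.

0.00136

Convert K: 0.000169 cm/s × 864 = 0.1460 m/day.
Hydraulic gradient i = (247.59 − 246.92) / 422 = 0.67 / 422 = 0.001588.
Darcy flux q = K · i = 0.1460 × 0.001588 = 0.0002318 m/day.
Seepage velocity v = q / n_e = 0.0002318 / 0.17 = 0.001364 m/day.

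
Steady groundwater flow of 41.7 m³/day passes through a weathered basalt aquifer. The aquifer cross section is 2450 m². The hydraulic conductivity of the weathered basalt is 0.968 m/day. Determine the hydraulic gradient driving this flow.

From Q = K·A·i, i = Q / (K·A) = 41.7 / (0.9680 × 2450) = 0.01758.

0.0176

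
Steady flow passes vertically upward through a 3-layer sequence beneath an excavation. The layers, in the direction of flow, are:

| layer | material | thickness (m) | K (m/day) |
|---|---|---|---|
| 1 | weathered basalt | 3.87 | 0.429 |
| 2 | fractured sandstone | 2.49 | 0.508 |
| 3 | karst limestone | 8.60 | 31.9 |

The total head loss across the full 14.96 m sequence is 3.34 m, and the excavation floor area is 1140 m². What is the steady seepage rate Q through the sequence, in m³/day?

268

Flow is perpendicular to layering, so the layers act in series and the equivalent K is the thickness-weighted harmonic mean.
Total thickness L = 3.87 + 2.49 + 8.60 = 14.96 m.
Σ(b_i/K_i) = 3.87/0.429 + 2.49/0.508 + 8.60/31.9 = 14.19 d.
K_eq = L / Σ(b_i/K_i) = 14.96 / 14.19 = 1.054 m/day.
Q = K_eq · A · (Δh/L) = 1.054 × 1140 × (3.34/14.96) = 268.3 m³/day.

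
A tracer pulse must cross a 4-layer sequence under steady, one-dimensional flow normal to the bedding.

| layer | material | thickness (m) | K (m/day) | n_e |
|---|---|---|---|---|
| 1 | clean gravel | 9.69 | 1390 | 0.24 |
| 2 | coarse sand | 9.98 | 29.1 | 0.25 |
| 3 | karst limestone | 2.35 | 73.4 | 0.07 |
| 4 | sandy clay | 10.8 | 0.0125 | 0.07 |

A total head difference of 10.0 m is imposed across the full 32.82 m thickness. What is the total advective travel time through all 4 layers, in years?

With flow normal to the layers, continuity requires the same specific discharge q through every layer.
Σ(b_i/K_i) = 9.69/1390 + 9.98/29.1 + 2.35/73.4 + 10.8/0.0125 = 864.4 d.
q = Δh / Σ(b_i/K_i) = 10.0 / 864.4 = 0.01157 m/day.
In each layer the seepage velocity is v_i = q/n_i, so the layer transit time is t_i = b_i·n_i / q:
  layer 1 (clean gravel): t_1 = 9.69 × 0.24 / 0.01157 = 201.0 d
  layer 2 (coarse sand): t_2 = 9.98 × 0.25 / 0.01157 = 215.7 d
  layer 3 (karst limestone): t_3 = 2.35 × 0.07 / 0.01157 = 14.22 d
  layer 4 (sandy clay): t_4 = 10.8 × 0.07 / 0.01157 = 65.35 d
Total t = Σ t_i = 496.3 days = 1.359 years.

1.36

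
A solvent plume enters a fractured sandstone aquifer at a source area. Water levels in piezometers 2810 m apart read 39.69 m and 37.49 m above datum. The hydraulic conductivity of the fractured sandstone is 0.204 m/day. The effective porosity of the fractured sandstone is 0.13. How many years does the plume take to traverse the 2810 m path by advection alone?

Hydraulic gradient i = (39.69 − 37.49) / 2810 = 2.2 / 2810 = 0.0007829.
Darcy flux q = K · i = 0.2040 × 0.0007829 = 0.0001597 m/day.
Seepage velocity v = q / n_e = 0.0001597 / 0.13 = 0.001229 m/day.
Travel time t = L / v = 2810 / 0.001229 = 2.287e+06 days = 6262 years.

6260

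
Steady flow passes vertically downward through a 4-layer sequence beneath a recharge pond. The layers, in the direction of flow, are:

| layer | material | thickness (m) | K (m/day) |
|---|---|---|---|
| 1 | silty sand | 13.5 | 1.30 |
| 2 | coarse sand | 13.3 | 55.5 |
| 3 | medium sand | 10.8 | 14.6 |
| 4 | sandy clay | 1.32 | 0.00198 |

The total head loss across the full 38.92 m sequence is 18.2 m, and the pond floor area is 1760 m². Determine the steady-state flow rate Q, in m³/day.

Flow is perpendicular to layering, so the layers act in series and the equivalent K is the thickness-weighted harmonic mean.
Total thickness L = 13.5 + 13.3 + 10.8 + 1.32 = 38.92 m.
Σ(b_i/K_i) = 13.5/1.30 + 13.3/55.5 + 10.8/14.6 + 1.32/0.00198 = 678.0 d.
K_eq = L / Σ(b_i/K_i) = 38.92 / 678.0 = 0.05740 m/day.
Q = K_eq · A · (Δh/L) = 0.05740 × 1760 × (18.2/38.92) = 47.24 m³/day.

47.2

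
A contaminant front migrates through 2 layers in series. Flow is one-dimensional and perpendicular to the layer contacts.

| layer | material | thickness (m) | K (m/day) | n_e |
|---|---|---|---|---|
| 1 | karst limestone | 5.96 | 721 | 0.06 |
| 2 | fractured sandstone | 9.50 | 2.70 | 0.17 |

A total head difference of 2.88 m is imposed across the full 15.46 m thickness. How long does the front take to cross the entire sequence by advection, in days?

With flow normal to the layers, continuity requires the same specific discharge q through every layer.
Σ(b_i/K_i) = 5.96/721 + 9.50/2.70 = 3.527 d.
q = Δh / Σ(b_i/K_i) = 2.88 / 3.527 = 0.8166 m/day.
In each layer the seepage velocity is v_i = q/n_i, so the layer transit time is t_i = b_i·n_i / q:
  layer 1 (karst limestone): t_1 = 5.96 × 0.06 / 0.8166 = 0.4379 d
  layer 2 (fractured sandstone): t_2 = 9.50 × 0.17 / 0.8166 = 1.978 d
Total t = Σ t_i = 2.416 days.

2.42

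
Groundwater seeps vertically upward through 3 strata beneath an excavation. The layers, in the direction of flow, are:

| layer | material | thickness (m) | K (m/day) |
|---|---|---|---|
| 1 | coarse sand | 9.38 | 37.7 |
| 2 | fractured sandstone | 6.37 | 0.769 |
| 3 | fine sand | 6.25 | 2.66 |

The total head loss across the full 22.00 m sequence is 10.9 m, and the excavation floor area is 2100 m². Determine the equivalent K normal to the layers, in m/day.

2.02

Flow is perpendicular to layering, so the layers act in series and the equivalent K is the thickness-weighted harmonic mean.
Total thickness L = 9.38 + 6.37 + 6.25 = 22.00 m.
Σ(b_i/K_i) = 9.38/37.7 + 6.37/0.769 + 6.25/2.66 = 10.88 d.
K_eq = L / Σ(b_i/K_i) = 22.00 / 10.88 = 2.022 m/day.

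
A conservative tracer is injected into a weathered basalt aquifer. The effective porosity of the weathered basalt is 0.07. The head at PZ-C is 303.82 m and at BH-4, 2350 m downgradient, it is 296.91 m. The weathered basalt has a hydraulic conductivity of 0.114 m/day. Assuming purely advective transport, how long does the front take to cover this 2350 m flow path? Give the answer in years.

Hydraulic gradient i = (303.82 − 296.91) / 2350 = 6.91 / 2350 = 0.002940.
Darcy flux q = K · i = 0.1140 × 0.002940 = 0.0003352 m/day.
Seepage velocity v = q / n_e = 0.0003352 / 0.07 = 0.004789 m/day.
Travel time t = L / v = 2350 / 0.004789 = 4.907e+05 days = 1344 years.

1340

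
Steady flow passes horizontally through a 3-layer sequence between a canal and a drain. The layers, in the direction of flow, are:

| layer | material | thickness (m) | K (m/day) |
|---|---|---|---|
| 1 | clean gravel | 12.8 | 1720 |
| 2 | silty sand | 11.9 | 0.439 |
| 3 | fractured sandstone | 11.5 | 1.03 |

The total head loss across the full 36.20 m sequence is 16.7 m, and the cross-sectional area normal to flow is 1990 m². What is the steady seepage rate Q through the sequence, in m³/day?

Flow is perpendicular to layering, so the layers act in series and the equivalent K is the thickness-weighted harmonic mean.
Total thickness L = 12.8 + 11.9 + 11.5 = 36.20 m.
Σ(b_i/K_i) = 12.8/1720 + 11.9/0.439 + 11.5/1.03 = 38.28 d.
K_eq = L / Σ(b_i/K_i) = 36.20 / 38.28 = 0.9457 m/day.
Q = K_eq · A · (Δh/L) = 0.9457 × 1990 × (16.7/36.20) = 868.2 m³/day.

868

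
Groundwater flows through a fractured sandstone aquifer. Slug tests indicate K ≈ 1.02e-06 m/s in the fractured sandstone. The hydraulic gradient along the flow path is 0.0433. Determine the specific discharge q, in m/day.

Convert K: 1.02e-06 m/s × 86400 = 0.08813 m/day.
Hydraulic gradient i = 0.0433.
Specific discharge q = K · i = 0.08813 × 0.04330 = 0.003816 m/day.

0.00382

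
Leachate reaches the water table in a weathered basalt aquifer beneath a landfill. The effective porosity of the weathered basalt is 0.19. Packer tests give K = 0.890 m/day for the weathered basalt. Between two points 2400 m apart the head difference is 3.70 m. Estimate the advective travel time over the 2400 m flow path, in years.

910

Hydraulic gradient i = Δh / L = 3.70 / 2400 = 0.001542.
Darcy flux q = K · i = 0.8900 × 0.001542 = 0.001372 m/day.
Seepage velocity v = q / n_e = 0.001372 / 0.19 = 0.007221 m/day.
Travel time t = L / v = 2400 / 0.007221 = 3.323e+05 days = 909.9 years.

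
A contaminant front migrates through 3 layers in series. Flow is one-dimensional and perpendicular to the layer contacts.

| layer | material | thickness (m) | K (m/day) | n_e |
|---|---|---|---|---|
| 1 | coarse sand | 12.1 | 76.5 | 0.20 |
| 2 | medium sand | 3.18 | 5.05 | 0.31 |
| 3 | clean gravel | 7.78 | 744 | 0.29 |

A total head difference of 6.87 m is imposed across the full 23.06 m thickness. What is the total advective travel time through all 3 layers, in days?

0.658

With flow normal to the layers, continuity requires the same specific discharge q through every layer.
Σ(b_i/K_i) = 12.1/76.5 + 3.18/5.05 + 7.78/744 = 0.7983 d.
q = Δh / Σ(b_i/K_i) = 6.87 / 0.7983 = 8.605 m/day.
In each layer the seepage velocity is v_i = q/n_i, so the layer transit time is t_i = b_i·n_i / q:
  layer 1 (coarse sand): t_1 = 12.1 × 0.20 / 8.605 = 0.2812 d
  layer 2 (medium sand): t_2 = 3.18 × 0.31 / 8.605 = 0.1146 d
  layer 3 (clean gravel): t_3 = 7.78 × 0.29 / 8.605 = 0.2622 d
Total t = Σ t_i = 0.6580 days.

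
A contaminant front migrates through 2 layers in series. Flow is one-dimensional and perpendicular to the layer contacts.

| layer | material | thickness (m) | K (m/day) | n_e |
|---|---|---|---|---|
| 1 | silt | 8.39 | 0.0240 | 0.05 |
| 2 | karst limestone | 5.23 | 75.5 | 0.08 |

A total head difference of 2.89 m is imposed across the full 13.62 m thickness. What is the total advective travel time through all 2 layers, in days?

101

With flow normal to the layers, continuity requires the same specific discharge q through every layer.
Σ(b_i/K_i) = 8.39/0.0240 + 5.23/75.5 = 349.7 d.
q = Δh / Σ(b_i/K_i) = 2.89 / 349.7 = 0.008265 m/day.
In each layer the seepage velocity is v_i = q/n_i, so the layer transit time is t_i = b_i·n_i / q:
  layer 1 (silt): t_1 = 8.39 × 0.05 / 0.008265 = 50.75 d
  layer 2 (karst limestone): t_2 = 5.23 × 0.08 / 0.008265 = 50.62 d
Total t = Σ t_i = 101.4 days.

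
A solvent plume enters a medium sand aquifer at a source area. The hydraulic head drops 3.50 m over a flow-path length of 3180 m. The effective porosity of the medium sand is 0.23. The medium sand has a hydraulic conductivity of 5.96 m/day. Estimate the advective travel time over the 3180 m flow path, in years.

Hydraulic gradient i = Δh / L = 3.50 / 3180 = 0.001101.
Darcy flux q = K · i = 5.960 × 0.001101 = 0.006560 m/day.
Seepage velocity v = q / n_e = 0.006560 / 0.23 = 0.02852 m/day.
Travel time t = L / v = 3180 / 0.02852 = 1.115e+05 days = 305.3 years.

305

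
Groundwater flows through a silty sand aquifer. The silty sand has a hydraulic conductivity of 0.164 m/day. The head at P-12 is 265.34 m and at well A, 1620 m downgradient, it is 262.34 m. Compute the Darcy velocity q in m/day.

0.000304

Hydraulic gradient i = (265.34 − 262.34) / 1620 = 3 / 1620 = 0.001852.
Specific discharge q = K · i = 0.1640 × 0.001852 = 0.0003037 m/day.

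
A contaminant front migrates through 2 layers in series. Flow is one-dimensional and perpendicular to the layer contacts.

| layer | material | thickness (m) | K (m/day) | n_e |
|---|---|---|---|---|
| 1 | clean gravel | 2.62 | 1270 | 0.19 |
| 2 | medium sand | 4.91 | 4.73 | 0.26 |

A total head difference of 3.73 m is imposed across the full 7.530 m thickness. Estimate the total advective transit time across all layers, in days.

0.495

With flow normal to the layers, continuity requires the same specific discharge q through every layer.
Σ(b_i/K_i) = 2.62/1270 + 4.91/4.73 = 1.040 d.
q = Δh / Σ(b_i/K_i) = 3.73 / 1.040 = 3.586 m/day.
In each layer the seepage velocity is v_i = q/n_i, so the layer transit time is t_i = b_i·n_i / q:
  layer 1 (clean gravel): t_1 = 2.62 × 0.19 / 3.586 = 0.1388 d
  layer 2 (medium sand): t_2 = 4.91 × 0.26 / 3.586 = 0.3560 d
Total t = Σ t_i = 0.4948 days.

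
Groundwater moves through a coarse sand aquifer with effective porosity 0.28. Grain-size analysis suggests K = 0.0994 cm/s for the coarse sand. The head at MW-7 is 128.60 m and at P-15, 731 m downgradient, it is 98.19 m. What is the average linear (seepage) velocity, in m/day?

Convert K: 0.0994 cm/s × 864 = 85.88 m/day.
Hydraulic gradient i = (128.60 − 98.19) / 731 = 30.41 / 731 = 0.04160.
Darcy flux q = K · i = 85.88 × 0.04160 = 3.573 m/day.
Seepage velocity v = q / n_e = 3.573 / 0.28 = 12.76 m/day.

12.8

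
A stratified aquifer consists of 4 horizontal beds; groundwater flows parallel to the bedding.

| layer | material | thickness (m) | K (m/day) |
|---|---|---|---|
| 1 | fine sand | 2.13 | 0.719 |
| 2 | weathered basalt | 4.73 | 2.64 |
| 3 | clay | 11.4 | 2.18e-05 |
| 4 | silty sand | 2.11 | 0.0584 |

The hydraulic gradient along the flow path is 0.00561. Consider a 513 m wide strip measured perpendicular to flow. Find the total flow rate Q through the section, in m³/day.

Flow is parallel to layering, so each bed carries its own Darcy discharge and the transmissivities add.
Σ(K_i·b_i) = 0.719×2.13 + 2.64×4.73 + 2.18e-05×11.4 + 0.0584×2.11 = 14.14 m²/day.
Hydraulic gradient i = 0.00561.
Q = Σ(K_i·b_i) · W · i = 14.14 × 513 × 0.005610 = 40.70 m³/day.

40.7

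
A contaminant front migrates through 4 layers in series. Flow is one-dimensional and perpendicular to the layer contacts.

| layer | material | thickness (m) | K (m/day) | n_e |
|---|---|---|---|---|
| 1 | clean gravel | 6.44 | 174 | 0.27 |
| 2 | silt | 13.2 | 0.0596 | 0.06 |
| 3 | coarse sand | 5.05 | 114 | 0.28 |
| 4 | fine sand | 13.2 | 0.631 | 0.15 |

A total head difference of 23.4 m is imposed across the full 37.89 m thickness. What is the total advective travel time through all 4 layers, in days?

61.4

With flow normal to the layers, continuity requires the same specific discharge q through every layer.
Σ(b_i/K_i) = 6.44/174 + 13.2/0.0596 + 5.05/114 + 13.2/0.631 = 242.5 d.
q = Δh / Σ(b_i/K_i) = 23.4 / 242.5 = 0.09650 m/day.
In each layer the seepage velocity is v_i = q/n_i, so the layer transit time is t_i = b_i·n_i / q:
  layer 1 (clean gravel): t_1 = 6.44 × 0.27 / 0.09650 = 18.02 d
  layer 2 (silt): t_2 = 13.2 × 0.06 / 0.09650 = 8.207 d
  layer 3 (coarse sand): t_3 = 5.05 × 0.28 / 0.09650 = 14.65 d
  layer 4 (fine sand): t_4 = 13.2 × 0.15 / 0.09650 = 20.52 d
Total t = Σ t_i = 61.39 days.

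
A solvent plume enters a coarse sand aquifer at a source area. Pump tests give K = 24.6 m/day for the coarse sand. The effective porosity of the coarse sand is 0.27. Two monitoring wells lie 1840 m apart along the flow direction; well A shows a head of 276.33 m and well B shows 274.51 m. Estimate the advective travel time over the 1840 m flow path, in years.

Hydraulic gradient i = (276.33 − 274.51) / 1840 = 1.82 / 1840 = 0.0009891.
Darcy flux q = K · i = 24.60 × 0.0009891 = 0.02433 m/day.
Seepage velocity v = q / n_e = 0.02433 / 0.27 = 0.09012 m/day.
Travel time t = L / v = 1840 / 0.09012 = 20417 days = 55.90 years.

55.9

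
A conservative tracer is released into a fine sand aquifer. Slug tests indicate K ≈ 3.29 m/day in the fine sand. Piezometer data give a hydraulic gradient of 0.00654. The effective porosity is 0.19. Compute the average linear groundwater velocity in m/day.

0.113

Hydraulic gradient i = 0.00654.
Darcy flux q = K · i = 3.290 × 0.006540 = 0.02152 m/day.
Seepage velocity v = q / n_e = 0.02152 / 0.19 = 0.1132 m/day.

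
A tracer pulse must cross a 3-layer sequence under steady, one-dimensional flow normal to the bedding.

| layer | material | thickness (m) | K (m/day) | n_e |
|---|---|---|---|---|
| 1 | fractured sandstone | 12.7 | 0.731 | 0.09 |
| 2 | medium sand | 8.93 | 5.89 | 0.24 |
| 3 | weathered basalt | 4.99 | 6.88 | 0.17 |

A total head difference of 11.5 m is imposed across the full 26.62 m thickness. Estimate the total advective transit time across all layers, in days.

7.05

With flow normal to the layers, continuity requires the same specific discharge q through every layer.
Σ(b_i/K_i) = 12.7/0.731 + 8.93/5.89 + 4.99/6.88 = 19.61 d.
q = Δh / Σ(b_i/K_i) = 11.5 / 19.61 = 0.5863 m/day.
In each layer the seepage velocity is v_i = q/n_i, so the layer transit time is t_i = b_i·n_i / q:
  layer 1 (fractured sandstone): t_1 = 12.7 × 0.09 / 0.5863 = 1.950 d
  layer 2 (medium sand): t_2 = 8.93 × 0.24 / 0.5863 = 3.656 d
  layer 3 (weathered basalt): t_3 = 4.99 × 0.17 / 0.5863 = 1.447 d
Total t = Σ t_i = 7.052 days.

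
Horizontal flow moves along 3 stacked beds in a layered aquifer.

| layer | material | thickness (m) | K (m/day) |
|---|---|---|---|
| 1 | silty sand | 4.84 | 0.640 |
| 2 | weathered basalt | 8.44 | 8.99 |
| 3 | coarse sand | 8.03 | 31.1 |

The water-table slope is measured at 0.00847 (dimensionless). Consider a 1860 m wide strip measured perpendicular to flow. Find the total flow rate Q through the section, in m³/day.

Flow is parallel to layering, so each bed carries its own Darcy discharge and the transmissivities add.
Σ(K_i·b_i) = 0.640×4.84 + 8.99×8.44 + 31.1×8.03 = 328.7 m²/day.
Hydraulic gradient i = 0.00847.
Q = Σ(K_i·b_i) · W · i = 328.7 × 1860 × 0.008470 = 5179 m³/day.

5180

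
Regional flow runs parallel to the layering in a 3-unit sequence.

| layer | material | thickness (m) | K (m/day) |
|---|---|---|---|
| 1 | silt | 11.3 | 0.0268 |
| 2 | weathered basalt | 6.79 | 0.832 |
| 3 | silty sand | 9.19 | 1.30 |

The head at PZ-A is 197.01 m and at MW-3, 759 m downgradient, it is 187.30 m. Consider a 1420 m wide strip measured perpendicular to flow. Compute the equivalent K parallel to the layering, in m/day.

Flow is parallel to layering, so each bed carries its own Darcy discharge and the transmissivities add.
Σ(K_i·b_i) = 0.0268×11.3 + 0.832×6.79 + 1.30×9.19 = 17.90 m²/day.
Total thickness b = 27.28 m, so K_eq = Σ(K_i·b_i)/b = 0.6561 m/day.

0.656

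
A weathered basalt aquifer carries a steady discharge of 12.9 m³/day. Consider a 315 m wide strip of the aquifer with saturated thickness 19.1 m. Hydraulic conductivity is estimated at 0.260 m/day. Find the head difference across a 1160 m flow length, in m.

9.57

Cross-sectional area A = 315 × 19.1 = 6016 m².
From Q = K·A·i, i = Q / (K·A) = 12.9 / (0.2600 × 6016) = 0.008247.
Head loss Δh = i · L = 0.008247 × 1160 = 9.566 m.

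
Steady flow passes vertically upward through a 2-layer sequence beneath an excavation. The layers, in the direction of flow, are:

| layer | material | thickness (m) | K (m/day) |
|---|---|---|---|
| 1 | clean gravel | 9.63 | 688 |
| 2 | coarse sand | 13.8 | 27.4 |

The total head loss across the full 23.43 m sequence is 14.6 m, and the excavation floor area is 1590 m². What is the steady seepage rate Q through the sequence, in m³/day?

44800

Flow is perpendicular to layering, so the layers act in series and the equivalent K is the thickness-weighted harmonic mean.
Total thickness L = 9.63 + 13.8 = 23.43 m.
Σ(b_i/K_i) = 9.63/688 + 13.8/27.4 = 0.5176 d.
K_eq = L / Σ(b_i/K_i) = 23.43 / 0.5176 = 45.26 m/day.
Q = K_eq · A · (Δh/L) = 45.26 × 1590 × (14.6/23.43) = 44845 m³/day.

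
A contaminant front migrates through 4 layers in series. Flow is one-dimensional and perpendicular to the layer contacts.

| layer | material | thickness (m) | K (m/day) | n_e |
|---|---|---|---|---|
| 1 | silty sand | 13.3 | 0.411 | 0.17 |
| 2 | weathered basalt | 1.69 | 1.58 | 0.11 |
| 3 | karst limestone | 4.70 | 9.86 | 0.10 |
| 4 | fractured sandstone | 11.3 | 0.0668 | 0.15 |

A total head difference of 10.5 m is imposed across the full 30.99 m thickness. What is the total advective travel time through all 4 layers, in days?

With flow normal to the layers, continuity requires the same specific discharge q through every layer.
Σ(b_i/K_i) = 13.3/0.411 + 1.69/1.58 + 4.70/9.86 + 11.3/0.0668 = 203.1 d.
q = Δh / Σ(b_i/K_i) = 10.5 / 203.1 = 0.05171 m/day.
In each layer the seepage velocity is v_i = q/n_i, so the layer transit time is t_i = b_i·n_i / q:
  layer 1 (silty sand): t_1 = 13.3 × 0.17 / 0.05171 = 43.73 d
  layer 2 (weathered basalt): t_2 = 1.69 × 0.11 / 0.05171 = 3.595 d
  layer 3 (karst limestone): t_3 = 4.70 × 0.10 / 0.05171 = 9.090 d
  layer 4 (fractured sandstone): t_4 = 11.3 × 0.15 / 0.05171 = 32.78 d
Total t = Σ t_i = 89.19 days.

89.2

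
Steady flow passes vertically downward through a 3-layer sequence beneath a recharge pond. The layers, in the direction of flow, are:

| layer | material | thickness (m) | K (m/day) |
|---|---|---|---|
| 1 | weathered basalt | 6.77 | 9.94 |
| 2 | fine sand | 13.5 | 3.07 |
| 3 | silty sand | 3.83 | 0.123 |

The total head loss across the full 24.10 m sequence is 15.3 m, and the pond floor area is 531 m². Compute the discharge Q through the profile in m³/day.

Flow is perpendicular to layering, so the layers act in series and the equivalent K is the thickness-weighted harmonic mean.
Total thickness L = 6.77 + 13.5 + 3.83 = 24.10 m.
Σ(b_i/K_i) = 6.77/9.94 + 13.5/3.07 + 3.83/0.123 = 36.22 d.
K_eq = L / Σ(b_i/K_i) = 24.10 / 36.22 = 0.6654 m/day.
Q = K_eq · A · (Δh/L) = 0.6654 × 531 × (15.3/24.10) = 224.3 m³/day.

224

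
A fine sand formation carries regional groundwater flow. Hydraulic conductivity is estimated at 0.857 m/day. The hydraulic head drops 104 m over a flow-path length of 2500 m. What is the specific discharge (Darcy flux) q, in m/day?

0.0357

Hydraulic gradient i = Δh / L = 104 / 2500 = 0.04160.
Specific discharge q = K · i = 0.8570 × 0.04160 = 0.03565 m/day.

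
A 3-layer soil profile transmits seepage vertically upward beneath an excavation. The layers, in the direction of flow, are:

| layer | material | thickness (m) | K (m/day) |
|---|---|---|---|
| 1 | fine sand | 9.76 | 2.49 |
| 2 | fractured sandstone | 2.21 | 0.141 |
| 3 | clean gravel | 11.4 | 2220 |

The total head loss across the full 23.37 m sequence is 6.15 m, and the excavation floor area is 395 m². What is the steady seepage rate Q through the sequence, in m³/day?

124

Flow is perpendicular to layering, so the layers act in series and the equivalent K is the thickness-weighted harmonic mean.
Total thickness L = 9.76 + 2.21 + 11.4 = 23.37 m.
Σ(b_i/K_i) = 9.76/2.49 + 2.21/0.141 + 11.4/2220 = 19.60 d.
K_eq = L / Σ(b_i/K_i) = 23.37 / 19.60 = 1.192 m/day.
Q = K_eq · A · (Δh/L) = 1.192 × 395 × (6.15/23.37) = 124.0 m³/day.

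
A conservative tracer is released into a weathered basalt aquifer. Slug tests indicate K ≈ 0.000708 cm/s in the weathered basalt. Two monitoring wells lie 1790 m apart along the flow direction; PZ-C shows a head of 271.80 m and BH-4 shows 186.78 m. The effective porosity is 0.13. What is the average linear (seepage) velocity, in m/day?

0.223

Convert K: 0.000708 cm/s × 864 = 0.6117 m/day.
Hydraulic gradient i = (271.80 − 186.78) / 1790 = 85.02 / 1790 = 0.04750.
Darcy flux q = K · i = 0.6117 × 0.04750 = 0.02905 m/day.
Seepage velocity v = q / n_e = 0.02905 / 0.13 = 0.2235 m/day.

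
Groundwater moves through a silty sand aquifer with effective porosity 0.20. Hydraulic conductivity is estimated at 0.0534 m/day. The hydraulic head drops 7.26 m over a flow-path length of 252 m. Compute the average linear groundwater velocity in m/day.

0.00769

Hydraulic gradient i = Δh / L = 7.26 / 252 = 0.02881.
Darcy flux q = K · i = 0.05340 × 0.02881 = 0.001538 m/day.
Seepage velocity v = q / n_e = 0.001538 / 0.20 = 0.007692 m/day.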